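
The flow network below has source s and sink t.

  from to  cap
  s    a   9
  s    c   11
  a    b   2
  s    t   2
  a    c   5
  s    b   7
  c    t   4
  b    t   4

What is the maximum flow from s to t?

10

Augment s→t: bottleneck 2, flow now 2.
Augment s→b→t: bottleneck 4, flow now 6.
Augment s→c→t: bottleneck 4, flow now 10.
No augmenting path remains; maximum flow = 10.
In the residual graph, reachable from s: {s, a, b, c}.
Min-cut edges: s→t (2), b→t (4), c→t (4); capacity 2 + 4 + 4 = 10.
This cut is saturated, so no flow can exceed 10.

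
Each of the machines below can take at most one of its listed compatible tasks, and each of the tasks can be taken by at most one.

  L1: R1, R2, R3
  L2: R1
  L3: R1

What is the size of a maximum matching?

2

Unit-capacity flow: source→left, listed edges, right→sink; max matching = max flow.
Augmenting path L1→R1 (+1); matched 1.
Augmenting path L2→R1→L1→R2 (+1); matched 2.
No augmenting path remains; maximum matching = 2.
König certificate: {L1, R1} is a vertex cover of size 2 (every listed pair touches it), so no matching can be larger.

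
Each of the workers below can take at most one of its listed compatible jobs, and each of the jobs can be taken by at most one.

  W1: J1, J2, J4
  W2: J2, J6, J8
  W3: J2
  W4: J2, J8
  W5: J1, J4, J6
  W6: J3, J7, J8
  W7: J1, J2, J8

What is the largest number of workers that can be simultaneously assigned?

Unit-capacity flow: source→left, listed edges, right→sink; max matching = max flow.
Augmenting path W1→J1 (+1); matched 1.
Augmenting path W2→J2 (+1); matched 2.
Augmenting path W4→J8 (+1); matched 3.
Augmenting path W5→J4 (+1); matched 4.
Augmenting path W6→J3 (+1); matched 5.
Augmenting path W3→J2→W2→J6 (+1); matched 6.
No augmenting path remains; maximum matching = 6.
König certificate: {W6, J1, J2, J4, J6, J8} is a vertex cover of size 6 (every listed pair touches it), so no matching can be larger.

6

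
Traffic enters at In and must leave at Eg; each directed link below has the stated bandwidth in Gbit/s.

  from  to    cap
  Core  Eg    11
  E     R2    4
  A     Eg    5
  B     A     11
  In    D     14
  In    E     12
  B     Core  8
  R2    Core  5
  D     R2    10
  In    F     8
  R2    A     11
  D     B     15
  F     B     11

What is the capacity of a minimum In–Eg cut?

16

Augment In→E→R2→Core→Eg: bottleneck 4, flow now 4.
Augment In→F→B→Core→Eg: bottleneck 7, flow now 11.
Augment In→F→B→A→Eg: bottleneck 1, flow now 12.
Augment In→D→R2→A→Eg: bottleneck 4, flow now 16.
No augmenting path remains; maximum flow = 16.
By max-flow min-cut, the minimum cut capacity equals the max flow.
In the residual graph, reachable from In: {In, E, F, D, R2, B, Core, A}.
Min-cut edges: Core→Eg (11), A→Eg (5); capacity 11 + 5 = 16.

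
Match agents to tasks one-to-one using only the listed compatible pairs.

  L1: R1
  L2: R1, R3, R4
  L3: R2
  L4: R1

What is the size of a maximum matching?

3

Unit-capacity flow: source→left, listed edges, right→sink; max matching = max flow.
Augmenting path L1→R1 (+1); matched 1.
Augmenting path L2→R3 (+1); matched 2.
Augmenting path L3→R2 (+1); matched 3.
No augmenting path remains; maximum matching = 3.
König certificate: {L2, L3, R1} is a vertex cover of size 3 (every listed pair touches it), so no matching can be larger.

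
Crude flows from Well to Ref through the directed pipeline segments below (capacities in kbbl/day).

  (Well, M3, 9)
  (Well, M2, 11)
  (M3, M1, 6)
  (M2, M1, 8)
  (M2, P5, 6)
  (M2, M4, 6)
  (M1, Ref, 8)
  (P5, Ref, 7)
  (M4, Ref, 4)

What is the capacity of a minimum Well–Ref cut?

Augment Well→M3→M1→Ref: bottleneck 6, flow now 6.
Augment Well→M2→M1→Ref: bottleneck 2, flow now 8.
Augment Well→M2→P5→Ref: bottleneck 6, flow now 14.
Augment Well→M2→M4→Ref: bottleneck 3, flow now 17.
No augmenting path remains; maximum flow = 17.
By max-flow min-cut, the minimum cut capacity equals the max flow.
In the residual graph, reachable from Well: {Well, M3}.
Min-cut edges: Well→M2 (11), M3→M1 (6); capacity 11 + 6 = 17.

17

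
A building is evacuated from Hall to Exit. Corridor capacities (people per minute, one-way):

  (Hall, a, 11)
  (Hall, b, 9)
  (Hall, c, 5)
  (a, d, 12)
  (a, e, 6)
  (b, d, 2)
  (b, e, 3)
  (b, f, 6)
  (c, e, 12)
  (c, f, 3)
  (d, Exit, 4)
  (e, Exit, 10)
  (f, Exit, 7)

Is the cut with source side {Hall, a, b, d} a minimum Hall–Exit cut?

Given cut capacity: 5 + 6 + 3 + 6 + 4 = 24.
Augment Hall→a→d→Exit: bottleneck 4, flow now 4.
Augment Hall→a→e→Exit: bottleneck 6, flow now 10.
Augment Hall→b→e→Exit: bottleneck 3, flow now 13.
Augment Hall→b→f→Exit: bottleneck 6, flow now 19.
Augment Hall→c→e→Exit: bottleneck 1, flow now 20.
Augment Hall→c→f→Exit: bottleneck 1, flow now 21.
No augmenting path remains; maximum flow = 21.
In the residual graph, reachable from Hall: {Hall, a, b, c, d, e, f}.
Min-cut edges: d→Exit (4), e→Exit (10), f→Exit (7); capacity 4 + 10 + 7 = 21.
Cut capacity 24 exceeds the max flow 21, so it is not minimum.

No — its capacity is 24, but the minimum cut has capacity 21.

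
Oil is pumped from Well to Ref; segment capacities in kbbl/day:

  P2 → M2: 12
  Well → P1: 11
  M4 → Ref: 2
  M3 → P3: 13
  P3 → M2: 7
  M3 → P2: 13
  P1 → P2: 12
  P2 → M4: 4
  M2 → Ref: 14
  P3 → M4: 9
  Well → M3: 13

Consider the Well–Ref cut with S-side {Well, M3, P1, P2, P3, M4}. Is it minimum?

No — its capacity is 21, but the minimum cut has capacity 16.

Given cut capacity: 12 + 7 + 2 = 21.
Augment Well→M3→P2→M4→Ref: bottleneck 2, flow now 2.
Augment Well→M3→P2→M2→Ref: bottleneck 11, flow now 13.
Augment Well→P1→P2→M2→Ref: bottleneck 1, flow now 14.
Augment Well→P1→P2→M3→P3→M2→Ref: bottleneck 2, flow now 16. (uses reverse residual edge)
No augmenting path remains; maximum flow = 16.
In the residual graph, reachable from Well: {Well, M3, P1, P2, P3, M4, M2}.
Min-cut edges: M4→Ref (2), M2→Ref (14); capacity 2 + 14 = 16.
Cut capacity 21 exceeds the max flow 16, so it is not minimum.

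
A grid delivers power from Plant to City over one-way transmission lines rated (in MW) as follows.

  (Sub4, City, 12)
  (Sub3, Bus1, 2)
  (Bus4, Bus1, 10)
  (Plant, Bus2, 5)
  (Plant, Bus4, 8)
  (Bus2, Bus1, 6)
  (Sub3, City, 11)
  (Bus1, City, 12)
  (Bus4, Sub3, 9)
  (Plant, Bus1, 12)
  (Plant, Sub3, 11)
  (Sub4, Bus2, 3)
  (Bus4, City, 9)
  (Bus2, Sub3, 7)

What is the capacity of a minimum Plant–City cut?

31

Augment Plant→Bus4→City: bottleneck 8, flow now 8.
Augment Plant→Sub3→City: bottleneck 11, flow now 19.
Augment Plant→Bus1→City: bottleneck 12, flow now 31.
No augmenting path remains; maximum flow = 31.
By max-flow min-cut, the minimum cut capacity equals the max flow.
In the residual graph, reachable from Plant: {Plant, Bus2, Sub3, Bus1}.
Min-cut edges: Plant→Bus4 (8), Sub3→City (11), Bus1→City (12); capacity 8 + 11 + 12 = 31.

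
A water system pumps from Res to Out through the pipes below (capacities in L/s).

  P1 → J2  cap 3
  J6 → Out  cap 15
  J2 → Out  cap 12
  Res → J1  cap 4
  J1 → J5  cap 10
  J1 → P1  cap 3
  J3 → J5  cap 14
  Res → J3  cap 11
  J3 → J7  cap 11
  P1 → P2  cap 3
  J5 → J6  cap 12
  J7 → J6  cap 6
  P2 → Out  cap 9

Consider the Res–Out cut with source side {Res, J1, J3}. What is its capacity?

Edges leaving {Res, J1, J3}: J1→P1 (3), J1→J5 (10), J3→J7 (11), J3→J5 (14).
Cut capacity = 3 + 10 + 11 + 14 = 38.

38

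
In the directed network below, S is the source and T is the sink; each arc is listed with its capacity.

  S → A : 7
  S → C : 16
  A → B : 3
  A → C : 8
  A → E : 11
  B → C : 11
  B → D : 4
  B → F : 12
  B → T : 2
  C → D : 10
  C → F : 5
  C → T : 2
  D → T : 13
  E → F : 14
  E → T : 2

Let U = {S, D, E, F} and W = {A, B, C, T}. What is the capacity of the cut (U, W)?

Edges leaving {S, D, E, F}: S→A (7), S→C (16), D→T (13), E→T (2).
Cut capacity = 7 + 16 + 13 + 2 = 38.

38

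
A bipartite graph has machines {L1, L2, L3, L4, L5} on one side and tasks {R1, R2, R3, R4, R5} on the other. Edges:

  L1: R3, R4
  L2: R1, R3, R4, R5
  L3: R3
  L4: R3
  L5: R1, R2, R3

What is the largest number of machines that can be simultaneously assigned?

4

Unit-capacity flow: source→left, listed edges, right→sink; max matching = max flow.
Augmenting path L1→R3 (+1); matched 1.
Augmenting path L2→R1 (+1); matched 2.
Augmenting path L5→R2 (+1); matched 3.
Augmenting path L3→R3→L1→R4 (+1); matched 4.
No augmenting path remains; maximum matching = 4.
König certificate: {L1, L2, L5, R3} is a vertex cover of size 4 (every listed pair touches it), so no matching can be larger.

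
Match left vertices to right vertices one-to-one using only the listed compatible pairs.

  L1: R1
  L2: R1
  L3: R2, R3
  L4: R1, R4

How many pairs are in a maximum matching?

3

Unit-capacity flow: source→left, listed edges, right→sink; max matching = max flow.
Augmenting path L1→R1 (+1); matched 1.
Augmenting path L3→R2 (+1); matched 2.
Augmenting path L4→R4 (+1); matched 3.
No augmenting path remains; maximum matching = 3.
König certificate: {L3, L4, R1} is a vertex cover of size 3 (every listed pair touches it), so no matching can be larger.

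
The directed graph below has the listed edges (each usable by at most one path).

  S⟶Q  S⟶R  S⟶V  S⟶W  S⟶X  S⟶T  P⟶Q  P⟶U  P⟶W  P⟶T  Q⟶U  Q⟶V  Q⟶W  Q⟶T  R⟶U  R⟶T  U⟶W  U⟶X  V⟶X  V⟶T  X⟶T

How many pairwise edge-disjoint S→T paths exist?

Assign every edge capacity 1; by Menger, the answer equals the max flow.
Path S→T (+1); total 1.
Path S→Q→T (+1); total 2.
Path S→R→T (+1); total 3.
Path S→V→T (+1); total 4.
Path S→X→T (+1); total 5.
No residual S→T path; max flow = 5.
Certifying cut of size 5: {S→Q, S→R, S→T, S→V, S→X}.

5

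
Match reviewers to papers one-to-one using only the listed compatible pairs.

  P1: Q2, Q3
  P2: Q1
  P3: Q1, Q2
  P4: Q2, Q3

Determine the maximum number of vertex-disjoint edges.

3

Unit-capacity flow: source→left, listed edges, right→sink; max matching = max flow.
Augmenting path P1→Q2 (+1); matched 1.
Augmenting path P2→Q1 (+1); matched 2.
Augmenting path P4→Q3 (+1); matched 3.
No augmenting path remains; maximum matching = 3.
König certificate: {Q1, Q2, Q3} is a vertex cover of size 3 (every listed pair touches it), so no matching can be larger.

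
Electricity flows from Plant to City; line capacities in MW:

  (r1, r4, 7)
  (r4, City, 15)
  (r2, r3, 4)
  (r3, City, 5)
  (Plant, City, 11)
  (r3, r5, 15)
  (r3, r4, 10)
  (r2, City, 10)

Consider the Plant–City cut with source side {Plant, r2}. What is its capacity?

Edges leaving {Plant, r2}: Plant→City (11), r2→r3 (4), r2→City (10).
Cut capacity = 11 + 4 + 10 = 25.

25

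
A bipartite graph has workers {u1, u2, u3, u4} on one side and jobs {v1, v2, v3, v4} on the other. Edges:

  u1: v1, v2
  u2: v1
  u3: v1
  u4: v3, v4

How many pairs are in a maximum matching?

Unit-capacity flow: source→left, listed edges, right→sink; max matching = max flow.
Augmenting path u1→v1 (+1); matched 1.
Augmenting path u4→v3 (+1); matched 2.
Augmenting path u2→v1→u1→v2 (+1); matched 3.
No augmenting path remains; maximum matching = 3.
König certificate: {u1, u4, v1} is a vertex cover of size 3 (every listed pair touches it), so no matching can be larger.

3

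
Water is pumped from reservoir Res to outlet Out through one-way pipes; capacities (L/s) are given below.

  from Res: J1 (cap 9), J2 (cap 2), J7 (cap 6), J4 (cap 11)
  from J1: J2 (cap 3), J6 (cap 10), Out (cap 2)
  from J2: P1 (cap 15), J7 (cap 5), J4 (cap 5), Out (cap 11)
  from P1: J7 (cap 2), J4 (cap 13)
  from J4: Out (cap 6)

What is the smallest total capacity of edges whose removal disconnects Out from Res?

Augment Res→J1→Out: bottleneck 2, flow now 2.
Augment Res→J2→Out: bottleneck 2, flow now 4.
Augment Res→J4→Out: bottleneck 6, flow now 10.
Augment Res→J1→J2→Out: bottleneck 3, flow now 13.
No augmenting path remains; maximum flow = 13.
By max-flow min-cut, the minimum cut capacity equals the max flow.
In the residual graph, reachable from Res: {Res, J1, J6, J7, J4}.
Min-cut edges: Res→J2 (2), J1→J2 (3), J1→Out (2), J4→Out (6); capacity 2 + 3 + 2 + 6 = 13.

13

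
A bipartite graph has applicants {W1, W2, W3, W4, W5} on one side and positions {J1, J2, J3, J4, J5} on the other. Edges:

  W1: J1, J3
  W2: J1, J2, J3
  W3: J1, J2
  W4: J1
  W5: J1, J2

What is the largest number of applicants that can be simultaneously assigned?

Unit-capacity flow: source→left, listed edges, right→sink; max matching = max flow.
Augmenting path W1→J1 (+1); matched 1.
Augmenting path W2→J2 (+1); matched 2.
Augmenting path W3→J1→W1→J3 (+1); matched 3.
No augmenting path remains; maximum matching = 3.
König certificate: {J1, J2, J3} is a vertex cover of size 3 (every listed pair touches it), so no matching can be larger.

3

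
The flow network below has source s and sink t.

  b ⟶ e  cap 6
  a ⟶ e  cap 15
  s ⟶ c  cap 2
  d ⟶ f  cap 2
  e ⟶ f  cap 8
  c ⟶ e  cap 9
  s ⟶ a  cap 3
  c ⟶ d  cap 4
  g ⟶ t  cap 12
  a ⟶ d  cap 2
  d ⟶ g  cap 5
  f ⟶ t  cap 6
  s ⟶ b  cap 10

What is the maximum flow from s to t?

Augment s→a→d→f→t: bottleneck 2, flow now 2.
Augment s→a→e→f→t: bottleneck 1, flow now 3.
Augment s→b→e→f→t: bottleneck 3, flow now 6.
Augment s→c→d→g→t: bottleneck 2, flow now 8.
Augment s→b→e→f→d→g→t: bottleneck 2, flow now 10. (uses reverse residual edge)
No augmenting path remains; maximum flow = 10.
In the residual graph, reachable from s: {s, a, b, e, f}.
Min-cut edges: s→c (2), a→d (2), f→t (6); capacity 2 + 2 + 6 = 10.
This cut is saturated, so no flow can exceed 10.

10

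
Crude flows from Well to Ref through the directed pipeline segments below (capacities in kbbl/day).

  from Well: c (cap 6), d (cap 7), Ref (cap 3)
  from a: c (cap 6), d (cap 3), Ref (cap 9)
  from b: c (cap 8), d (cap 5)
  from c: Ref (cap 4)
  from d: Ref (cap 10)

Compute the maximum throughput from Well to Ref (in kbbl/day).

14

Augment Well→Ref: bottleneck 3, flow now 3.
Augment Well→c→Ref: bottleneck 4, flow now 7.
Augment Well→d→Ref: bottleneck 7, flow now 14.
No augmenting path remains; maximum flow = 14.
In the residual graph, reachable from Well: {Well, c}.
Min-cut edges: Well→d (7), Well→Ref (3), c→Ref (4); capacity 7 + 3 + 4 = 14.
This cut is saturated, so no flow can exceed 14.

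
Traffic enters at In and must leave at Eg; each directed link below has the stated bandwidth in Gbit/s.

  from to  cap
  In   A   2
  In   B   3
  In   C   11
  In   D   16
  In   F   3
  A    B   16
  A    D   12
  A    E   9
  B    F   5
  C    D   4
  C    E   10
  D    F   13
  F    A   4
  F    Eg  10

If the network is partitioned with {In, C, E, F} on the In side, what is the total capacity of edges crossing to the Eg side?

39

Edges leaving {In, C, E, F}: In→A (2), In→B (3), In→D (16), C→D (4), F→A (4), F→Eg (10).
Cut capacity = 2 + 3 + 16 + 4 + 4 + 10 = 39.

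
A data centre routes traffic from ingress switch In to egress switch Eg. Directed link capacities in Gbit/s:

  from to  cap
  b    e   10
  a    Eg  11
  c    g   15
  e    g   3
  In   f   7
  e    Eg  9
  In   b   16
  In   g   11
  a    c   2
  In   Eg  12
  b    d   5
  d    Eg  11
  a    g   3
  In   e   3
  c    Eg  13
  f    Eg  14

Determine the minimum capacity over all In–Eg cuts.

Augment In→Eg: bottleneck 12, flow now 12.
Augment In→e→Eg: bottleneck 3, flow now 15.
Augment In→f→Eg: bottleneck 7, flow now 22.
Augment In→b→d→Eg: bottleneck 5, flow now 27.
Augment In→b→e→Eg: bottleneck 6, flow now 33.
No augmenting path remains; maximum flow = 33.
By max-flow min-cut, the minimum cut capacity equals the max flow.
In the residual graph, reachable from In: {In, b, e, g}.
Min-cut edges: In→f (7), In→Eg (12), b→d (5), e→Eg (9); capacity 7 + 12 + 5 + 9 = 33.

33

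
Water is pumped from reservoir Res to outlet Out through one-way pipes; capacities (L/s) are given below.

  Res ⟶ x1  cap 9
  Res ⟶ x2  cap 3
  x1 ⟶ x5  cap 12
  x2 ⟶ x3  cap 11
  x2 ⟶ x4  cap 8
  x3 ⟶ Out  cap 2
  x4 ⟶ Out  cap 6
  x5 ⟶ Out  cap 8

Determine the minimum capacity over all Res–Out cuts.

Augment Res→x1→x5→Out: bottleneck 8, flow now 8.
Augment Res→x2→x3→Out: bottleneck 2, flow now 10.
Augment Res→x2→x4→Out: bottleneck 1, flow now 11.
No augmenting path remains; maximum flow = 11.
By max-flow min-cut, the minimum cut capacity equals the max flow.
In the residual graph, reachable from Res: {Res, x1, x5}.
Min-cut edges: Res→x2 (3), x5→Out (8); capacity 3 + 8 = 11.

11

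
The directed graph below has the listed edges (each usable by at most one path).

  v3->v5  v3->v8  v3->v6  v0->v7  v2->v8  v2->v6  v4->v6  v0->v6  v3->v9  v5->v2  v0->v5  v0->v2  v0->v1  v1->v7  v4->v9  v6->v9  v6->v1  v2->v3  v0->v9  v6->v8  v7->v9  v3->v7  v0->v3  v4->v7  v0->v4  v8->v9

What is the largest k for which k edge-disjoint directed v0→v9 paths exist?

Assign every edge capacity 1; by Menger, the answer equals the max flow.
Path v0→v9 (+1); total 1.
Path v0→v3→v9 (+1); total 2.
Path v0→v4→v9 (+1); total 3.
Path v0→v6→v9 (+1); total 4.
Path v0→v7→v9 (+1); total 5.
Path v0→v2→v8→v9 (+1); total 6.
No residual v0→v9 path; max flow = 6.
Certifying cut of size 6: {v0→v4, v0→v9, v3→v9, v6→v9, v7→v9, v8→v9}.

6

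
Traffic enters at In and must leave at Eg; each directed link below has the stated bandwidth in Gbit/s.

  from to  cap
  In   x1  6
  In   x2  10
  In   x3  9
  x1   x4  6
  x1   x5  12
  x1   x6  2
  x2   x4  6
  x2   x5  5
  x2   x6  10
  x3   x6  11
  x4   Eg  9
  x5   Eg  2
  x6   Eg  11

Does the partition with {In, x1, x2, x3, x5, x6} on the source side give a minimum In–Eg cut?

No — its capacity is 25, but the minimum cut has capacity 22.

Given cut capacity: 6 + 6 + 2 + 11 = 25.
Augment In→x1→x4→Eg: bottleneck 6, flow now 6.
Augment In→x2→x4→Eg: bottleneck 3, flow now 9.
Augment In→x2→x5→Eg: bottleneck 2, flow now 11.
Augment In→x2→x6→Eg: bottleneck 5, flow now 16.
Augment In→x3→x6→Eg: bottleneck 6, flow now 22.
No augmenting path remains; maximum flow = 22.
In the residual graph, reachable from In: {In, x1, x2, x3, x4, x5, x6}.
Min-cut edges: x4→Eg (9), x5→Eg (2), x6→Eg (11); capacity 9 + 2 + 11 = 22.
Cut capacity 25 exceeds the max flow 22, so it is not minimum.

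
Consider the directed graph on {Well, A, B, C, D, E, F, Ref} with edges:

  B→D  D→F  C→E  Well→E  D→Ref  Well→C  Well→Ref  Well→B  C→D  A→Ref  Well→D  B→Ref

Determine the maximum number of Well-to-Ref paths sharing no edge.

3

Assign every edge capacity 1; by Menger, the answer equals the max flow.
Path Well→Ref (+1); total 1.
Path Well→B→Ref (+1); total 2.
Path Well→D→Ref (+1); total 3.
No residual Well→Ref path; max flow = 3.
Certifying cut of size 3: {D→Ref, Well→B, Well→Ref}.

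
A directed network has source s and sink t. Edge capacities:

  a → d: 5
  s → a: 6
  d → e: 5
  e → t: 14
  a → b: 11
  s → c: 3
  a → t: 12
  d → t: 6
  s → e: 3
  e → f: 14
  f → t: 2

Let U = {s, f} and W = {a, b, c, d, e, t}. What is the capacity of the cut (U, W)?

14

Edges leaving {s, f}: s→a (6), s→c (3), s→e (3), f→t (2).
Cut capacity = 6 + 3 + 3 + 2 = 14.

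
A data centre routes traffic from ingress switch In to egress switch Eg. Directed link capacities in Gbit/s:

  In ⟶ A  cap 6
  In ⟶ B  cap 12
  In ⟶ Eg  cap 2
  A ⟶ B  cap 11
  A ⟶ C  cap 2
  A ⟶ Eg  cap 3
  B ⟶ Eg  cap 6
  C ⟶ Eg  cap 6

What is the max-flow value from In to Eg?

13

Augment In→Eg: bottleneck 2, flow now 2.
Augment In→A→Eg: bottleneck 3, flow now 5.
Augment In→B→Eg: bottleneck 6, flow now 11.
Augment In→A→C→Eg: bottleneck 2, flow now 13.
No augmenting path remains; maximum flow = 13.
In the residual graph, reachable from In: {In, A, B}.
Min-cut edges: In→Eg (2), A→C (2), A→Eg (3), B→Eg (6); capacity 2 + 2 + 3 + 6 = 13.
This cut is saturated, so no flow can exceed 13.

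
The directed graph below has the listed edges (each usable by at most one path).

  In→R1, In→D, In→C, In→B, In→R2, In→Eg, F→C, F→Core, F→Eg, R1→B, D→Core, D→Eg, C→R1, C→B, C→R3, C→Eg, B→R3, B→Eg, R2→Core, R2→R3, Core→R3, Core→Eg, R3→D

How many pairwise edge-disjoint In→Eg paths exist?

Assign every edge capacity 1; by Menger, the answer equals the max flow.
Path In→Eg (+1); total 1.
Path In→D→Eg (+1); total 2.
Path In→C→Eg (+1); total 3.
Path In→B→Eg (+1); total 4.
Path In→R2→Core→Eg (+1); total 5.
No residual In→Eg path; max flow = 5.
Certifying cut of size 5: {B→Eg, Core→Eg, D→Eg, In→C, In→Eg}.

5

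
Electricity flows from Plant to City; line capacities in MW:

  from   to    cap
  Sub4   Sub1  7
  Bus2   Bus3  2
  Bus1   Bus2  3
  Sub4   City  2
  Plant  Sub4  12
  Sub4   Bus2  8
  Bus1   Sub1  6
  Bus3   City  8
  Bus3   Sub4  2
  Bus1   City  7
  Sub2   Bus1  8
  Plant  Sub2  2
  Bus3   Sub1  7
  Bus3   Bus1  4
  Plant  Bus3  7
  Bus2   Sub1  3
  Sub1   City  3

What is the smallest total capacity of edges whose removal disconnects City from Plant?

16

Augment Plant→Bus3→City: bottleneck 7, flow now 7.
Augment Plant→Sub4→City: bottleneck 2, flow now 9.
Augment Plant→Sub2→Bus1→City: bottleneck 2, flow now 11.
Augment Plant→Sub4→Sub1→City: bottleneck 3, flow now 14.
Augment Plant→Sub4→Bus2→Bus3→City: bottleneck 1, flow now 15.
Augment Plant→Sub4→Bus2→Bus3→Bus1→City: bottleneck 1, flow now 16.
No augmenting path remains; maximum flow = 16.
By max-flow min-cut, the minimum cut capacity equals the max flow.
In the residual graph, reachable from Plant: {Plant, Sub4, Bus2, Sub1}.
Min-cut edges: Plant→Bus3 (7), Plant→Sub2 (2), Sub4→City (2), Bus2→Bus3 (2), Sub1→City (3); capacity 7 + 2 + 2 + 2 + 3 = 16.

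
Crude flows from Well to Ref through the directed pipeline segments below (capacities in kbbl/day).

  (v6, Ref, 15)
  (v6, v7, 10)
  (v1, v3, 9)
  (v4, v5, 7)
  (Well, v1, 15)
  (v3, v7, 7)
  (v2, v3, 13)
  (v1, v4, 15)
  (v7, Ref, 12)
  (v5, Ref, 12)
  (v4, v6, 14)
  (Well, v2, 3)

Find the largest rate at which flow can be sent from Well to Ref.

Augment Well→v1→v3→v7→Ref: bottleneck 7, flow now 7.
Augment Well→v1→v4→v5→Ref: bottleneck 7, flow now 14.
Augment Well→v1→v4→v6→Ref: bottleneck 1, flow now 15.
Augment Well→v2→v3→v1→v4→v6→Ref: bottleneck 3, flow now 18. (uses reverse residual edge)
No augmenting path remains; maximum flow = 18.
In the residual graph, reachable from Well: {Well}.
Min-cut edges: Well→v1 (15), Well→v2 (3); capacity 15 + 3 = 18.
This cut is saturated, so no flow can exceed 18.

18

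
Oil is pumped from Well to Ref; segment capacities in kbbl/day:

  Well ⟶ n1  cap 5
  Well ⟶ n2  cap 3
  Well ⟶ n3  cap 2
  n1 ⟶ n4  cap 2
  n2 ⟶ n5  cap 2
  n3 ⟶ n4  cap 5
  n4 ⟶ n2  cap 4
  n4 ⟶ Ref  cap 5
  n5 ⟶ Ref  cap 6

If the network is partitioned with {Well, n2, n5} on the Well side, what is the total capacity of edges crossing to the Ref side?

13

Edges leaving {Well, n2, n5}: Well→n1 (5), Well→n3 (2), n5→Ref (6).
Cut capacity = 5 + 2 + 6 = 13.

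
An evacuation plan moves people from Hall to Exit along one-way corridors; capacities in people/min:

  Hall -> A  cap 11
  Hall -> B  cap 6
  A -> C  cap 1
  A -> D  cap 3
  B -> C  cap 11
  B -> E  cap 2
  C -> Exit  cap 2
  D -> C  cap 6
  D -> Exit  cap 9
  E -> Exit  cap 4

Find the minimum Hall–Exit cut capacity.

Augment Hall→A→C→Exit: bottleneck 1, flow now 1.
Augment Hall→A→D→Exit: bottleneck 3, flow now 4.
Augment Hall→B→C→Exit: bottleneck 1, flow now 5.
Augment Hall→B→E→Exit: bottleneck 2, flow now 7.
No augmenting path remains; maximum flow = 7.
By max-flow min-cut, the minimum cut capacity equals the max flow.
In the residual graph, reachable from Hall: {Hall, A, B, C}.
Min-cut edges: A→D (3), B→E (2), C→Exit (2); capacity 3 + 2 + 2 = 7.

7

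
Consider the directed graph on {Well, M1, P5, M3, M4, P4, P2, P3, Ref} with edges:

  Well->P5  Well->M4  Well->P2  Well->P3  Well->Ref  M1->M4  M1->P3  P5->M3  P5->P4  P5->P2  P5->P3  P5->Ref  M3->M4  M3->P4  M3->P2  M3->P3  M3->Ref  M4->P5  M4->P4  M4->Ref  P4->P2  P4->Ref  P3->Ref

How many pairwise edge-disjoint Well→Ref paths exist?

4

Assign every edge capacity 1; by Menger, the answer equals the max flow.
Path Well→Ref (+1); total 1.
Path Well→P5→Ref (+1); total 2.
Path Well→M4→Ref (+1); total 3.
Path Well→P3→Ref (+1); total 4.
No residual Well→Ref path; max flow = 4.
Certifying cut of size 4: {Well→M4, Well→P3, Well→P5, Well→Ref}.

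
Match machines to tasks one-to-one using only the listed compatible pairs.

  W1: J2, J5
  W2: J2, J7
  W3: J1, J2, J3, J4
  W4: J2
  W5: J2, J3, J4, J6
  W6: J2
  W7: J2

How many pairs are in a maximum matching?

5

Unit-capacity flow: source→left, listed edges, right→sink; max matching = max flow.
Augmenting path W1→J2 (+1); matched 1.
Augmenting path W2→J7 (+1); matched 2.
Augmenting path W3→J1 (+1); matched 3.
Augmenting path W5→J3 (+1); matched 4.
Augmenting path W4→J2→W1→J5 (+1); matched 5.
No augmenting path remains; maximum matching = 5.
König certificate: {W1, W2, W3, W5, J2} is a vertex cover of size 5 (every listed pair touches it), so no matching can be larger.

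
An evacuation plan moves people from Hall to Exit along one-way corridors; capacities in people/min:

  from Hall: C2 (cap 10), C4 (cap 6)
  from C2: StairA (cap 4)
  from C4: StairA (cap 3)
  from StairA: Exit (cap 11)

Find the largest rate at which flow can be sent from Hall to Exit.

7

Augment Hall→C2→StairA→Exit: bottleneck 4, flow now 4.
Augment Hall→C4→StairA→Exit: bottleneck 3, flow now 7.
No augmenting path remains; maximum flow = 7.
In the residual graph, reachable from Hall: {Hall, C2, C4}.
Min-cut edges: C2→StairA (4), C4→StairA (3); capacity 4 + 3 = 7.
This cut is saturated, so no flow can exceed 7.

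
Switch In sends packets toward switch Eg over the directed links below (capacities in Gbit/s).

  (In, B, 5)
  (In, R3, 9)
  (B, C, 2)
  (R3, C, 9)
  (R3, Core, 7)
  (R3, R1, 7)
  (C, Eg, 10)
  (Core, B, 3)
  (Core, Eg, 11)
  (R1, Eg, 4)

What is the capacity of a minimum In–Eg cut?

Augment In→B→C→Eg: bottleneck 2, flow now 2.
Augment In→R3→C→Eg: bottleneck 8, flow now 10.
Augment In→R3→Core→Eg: bottleneck 1, flow now 11.
No augmenting path remains; maximum flow = 11.
By max-flow min-cut, the minimum cut capacity equals the max flow.
In the residual graph, reachable from In: {In, B}.
Min-cut edges: In→R3 (9), B→C (2); capacity 9 + 2 = 11.

11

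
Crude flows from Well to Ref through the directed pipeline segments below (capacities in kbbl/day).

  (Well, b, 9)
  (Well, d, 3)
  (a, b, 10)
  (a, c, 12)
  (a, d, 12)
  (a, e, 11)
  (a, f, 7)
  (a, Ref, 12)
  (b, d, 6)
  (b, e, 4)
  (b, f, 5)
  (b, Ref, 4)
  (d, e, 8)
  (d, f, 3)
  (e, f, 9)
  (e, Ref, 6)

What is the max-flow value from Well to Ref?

10

Augment Well→b→Ref: bottleneck 4, flow now 4.
Augment Well→b→e→Ref: bottleneck 4, flow now 8.
Augment Well→d→e→Ref: bottleneck 2, flow now 10.
No augmenting path remains; maximum flow = 10.
In the residual graph, reachable from Well: {Well, b, d, e, f}.
Min-cut edges: b→Ref (4), e→Ref (6); capacity 4 + 6 = 10.
This cut is saturated, so no flow can exceed 10.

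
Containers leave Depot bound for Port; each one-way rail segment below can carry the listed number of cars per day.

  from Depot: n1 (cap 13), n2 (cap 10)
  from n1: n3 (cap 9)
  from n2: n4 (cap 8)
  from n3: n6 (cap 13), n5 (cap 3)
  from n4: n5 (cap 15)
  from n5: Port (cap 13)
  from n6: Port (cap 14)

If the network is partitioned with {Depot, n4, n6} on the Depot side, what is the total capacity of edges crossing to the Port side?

Edges leaving {Depot, n4, n6}: Depot→n1 (13), Depot→n2 (10), n4→n5 (15), n6→Port (14).
Cut capacity = 13 + 10 + 15 + 14 = 52.

52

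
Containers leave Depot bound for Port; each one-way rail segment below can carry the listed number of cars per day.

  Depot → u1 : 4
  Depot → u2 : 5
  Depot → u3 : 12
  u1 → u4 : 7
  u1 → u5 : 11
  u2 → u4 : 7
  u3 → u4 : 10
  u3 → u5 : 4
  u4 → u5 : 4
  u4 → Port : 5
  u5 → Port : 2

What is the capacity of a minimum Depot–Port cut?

Augment Depot→u1→u4→Port: bottleneck 4, flow now 4.
Augment Depot→u2→u4→Port: bottleneck 1, flow now 5.
Augment Depot→u3→u5→Port: bottleneck 2, flow now 7.
No augmenting path remains; maximum flow = 7.
By max-flow min-cut, the minimum cut capacity equals the max flow.
In the residual graph, reachable from Depot: {Depot, u1, u2, u3, u4, u5}.
Min-cut edges: u4→Port (5), u5→Port (2); capacity 5 + 2 = 7.

7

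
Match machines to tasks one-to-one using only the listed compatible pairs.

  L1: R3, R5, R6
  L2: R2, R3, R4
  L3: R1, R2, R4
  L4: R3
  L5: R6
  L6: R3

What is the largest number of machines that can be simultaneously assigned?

Unit-capacity flow: source→left, listed edges, right→sink; max matching = max flow.
Augmenting path L1→R3 (+1); matched 1.
Augmenting path L2→R2 (+1); matched 2.
Augmenting path L3→R1 (+1); matched 3.
Augmenting path L5→R6 (+1); matched 4.
Augmenting path L4→R3→L1→R5 (+1); matched 5.
No augmenting path remains; maximum matching = 5.
König certificate: {L1, L2, L3, L5, R3} is a vertex cover of size 5 (every listed pair touches it), so no matching can be larger.

5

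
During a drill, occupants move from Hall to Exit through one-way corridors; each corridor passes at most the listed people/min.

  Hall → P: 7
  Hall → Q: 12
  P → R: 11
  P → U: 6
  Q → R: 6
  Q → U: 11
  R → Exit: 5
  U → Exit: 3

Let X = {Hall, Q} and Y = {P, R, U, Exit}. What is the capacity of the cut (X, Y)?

24

Edges leaving {Hall, Q}: Hall→P (7), Q→R (6), Q→U (11).
Cut capacity = 7 + 6 + 11 = 24.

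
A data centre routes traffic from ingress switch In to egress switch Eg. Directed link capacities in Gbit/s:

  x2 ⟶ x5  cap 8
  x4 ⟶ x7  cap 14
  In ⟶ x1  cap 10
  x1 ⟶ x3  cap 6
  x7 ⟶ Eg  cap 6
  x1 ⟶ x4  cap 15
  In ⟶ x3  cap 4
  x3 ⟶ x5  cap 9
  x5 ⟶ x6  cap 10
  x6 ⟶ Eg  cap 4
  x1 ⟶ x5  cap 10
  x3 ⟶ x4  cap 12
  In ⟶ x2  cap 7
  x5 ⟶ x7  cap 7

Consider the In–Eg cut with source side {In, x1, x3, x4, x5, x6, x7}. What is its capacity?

17

Edges leaving {In, x1, x3, x4, x5, x6, x7}: In→x2 (7), x6→Eg (4), x7→Eg (6).
Cut capacity = 7 + 4 + 6 = 17.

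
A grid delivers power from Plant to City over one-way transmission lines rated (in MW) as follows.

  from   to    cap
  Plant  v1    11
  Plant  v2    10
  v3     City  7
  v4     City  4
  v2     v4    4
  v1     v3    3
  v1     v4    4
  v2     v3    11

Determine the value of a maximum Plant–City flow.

11

Augment Plant→v1→v3→City: bottleneck 3, flow now 3.
Augment Plant→v1→v4→City: bottleneck 4, flow now 7.
Augment Plant→v2→v3→City: bottleneck 4, flow now 11.
No augmenting path remains; maximum flow = 11.
In the residual graph, reachable from Plant: {Plant, v1, v2, v3, v4}.
Min-cut edges: v3→City (7), v4→City (4); capacity 7 + 4 = 11.
This cut is saturated, so no flow can exceed 11.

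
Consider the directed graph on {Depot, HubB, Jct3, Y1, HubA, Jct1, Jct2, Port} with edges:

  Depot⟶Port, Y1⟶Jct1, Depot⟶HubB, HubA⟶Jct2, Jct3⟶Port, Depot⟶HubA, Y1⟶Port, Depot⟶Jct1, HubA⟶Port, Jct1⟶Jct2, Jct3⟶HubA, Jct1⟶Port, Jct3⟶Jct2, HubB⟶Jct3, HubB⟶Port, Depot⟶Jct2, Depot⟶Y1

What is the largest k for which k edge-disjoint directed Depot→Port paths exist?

Assign every edge capacity 1; by Menger, the answer equals the max flow.
Path Depot→Port (+1); total 1.
Path Depot→HubB→Port (+1); total 2.
Path Depot→Y1→Port (+1); total 3.
Path Depot→HubA→Port (+1); total 4.
Path Depot→Jct1→Port (+1); total 5.
No residual Depot→Port path; max flow = 5.
Certifying cut of size 5: {Depot→HubA, Depot→HubB, Depot→Jct1, Depot→Port, Depot→Y1}.

5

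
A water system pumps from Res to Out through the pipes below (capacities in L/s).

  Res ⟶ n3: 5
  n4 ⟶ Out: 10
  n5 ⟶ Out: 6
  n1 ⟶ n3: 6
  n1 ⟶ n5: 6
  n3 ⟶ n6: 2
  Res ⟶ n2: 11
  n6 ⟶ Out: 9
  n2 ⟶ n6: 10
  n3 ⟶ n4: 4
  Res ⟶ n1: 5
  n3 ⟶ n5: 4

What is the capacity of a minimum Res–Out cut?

19

Augment Res→n1→n5→Out: bottleneck 5, flow now 5.
Augment Res→n2→n6→Out: bottleneck 9, flow now 14.
Augment Res→n3→n4→Out: bottleneck 4, flow now 18.
Augment Res→n3→n5→Out: bottleneck 1, flow now 19.
No augmenting path remains; maximum flow = 19.
By max-flow min-cut, the minimum cut capacity equals the max flow.
In the residual graph, reachable from Res: {Res, n2, n6}.
Min-cut edges: Res→n1 (5), Res→n3 (5), n6→Out (9); capacity 5 + 5 + 9 = 19.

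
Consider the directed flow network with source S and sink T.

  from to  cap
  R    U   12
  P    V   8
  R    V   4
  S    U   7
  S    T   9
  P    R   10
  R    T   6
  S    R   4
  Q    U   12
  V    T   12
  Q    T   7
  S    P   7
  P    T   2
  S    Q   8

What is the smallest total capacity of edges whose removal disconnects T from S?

27

Augment S→T: bottleneck 9, flow now 9.
Augment S→P→T: bottleneck 2, flow now 11.
Augment S→Q→T: bottleneck 7, flow now 18.
Augment S→R→T: bottleneck 4, flow now 22.
Augment S→P→R→T: bottleneck 2, flow now 24.
Augment S→P→V→T: bottleneck 3, flow now 27.
No augmenting path remains; maximum flow = 27.
By max-flow min-cut, the minimum cut capacity equals the max flow.
In the residual graph, reachable from S: {S, Q, U}.
Min-cut edges: S→P (7), S→R (4), S→T (9), Q→T (7); capacity 7 + 4 + 9 + 7 = 27.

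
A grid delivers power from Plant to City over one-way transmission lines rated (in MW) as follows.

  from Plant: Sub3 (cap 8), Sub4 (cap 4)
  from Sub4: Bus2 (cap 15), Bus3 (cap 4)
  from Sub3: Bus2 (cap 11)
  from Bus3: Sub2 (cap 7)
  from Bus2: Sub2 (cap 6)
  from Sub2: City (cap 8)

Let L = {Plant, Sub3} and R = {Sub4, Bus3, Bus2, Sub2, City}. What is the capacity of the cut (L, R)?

Edges leaving {Plant, Sub3}: Plant→Sub4 (4), Sub3→Bus2 (11).
Cut capacity = 4 + 11 = 15.

15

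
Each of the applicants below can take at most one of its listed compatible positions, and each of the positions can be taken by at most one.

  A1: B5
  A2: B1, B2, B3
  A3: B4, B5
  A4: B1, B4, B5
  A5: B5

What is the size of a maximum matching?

4

Unit-capacity flow: source→left, listed edges, right→sink; max matching = max flow.
Augmenting path A1→B5 (+1); matched 1.
Augmenting path A2→B1 (+1); matched 2.
Augmenting path A3→B4 (+1); matched 3.
Augmenting path A4→B1→A2→B2 (+1); matched 4.
No augmenting path remains; maximum matching = 4.
König certificate: {A2, A3, A4, B5} is a vertex cover of size 4 (every listed pair touches it), so no matching can be larger.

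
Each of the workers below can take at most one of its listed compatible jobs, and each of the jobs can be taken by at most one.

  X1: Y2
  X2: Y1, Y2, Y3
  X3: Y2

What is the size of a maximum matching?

Unit-capacity flow: source→left, listed edges, right→sink; max matching = max flow.
Augmenting path X1→Y2 (+1); matched 1.
Augmenting path X2→Y1 (+1); matched 2.
No augmenting path remains; maximum matching = 2.
König certificate: {X2, Y2} is a vertex cover of size 2 (every listed pair touches it), so no matching can be larger.

2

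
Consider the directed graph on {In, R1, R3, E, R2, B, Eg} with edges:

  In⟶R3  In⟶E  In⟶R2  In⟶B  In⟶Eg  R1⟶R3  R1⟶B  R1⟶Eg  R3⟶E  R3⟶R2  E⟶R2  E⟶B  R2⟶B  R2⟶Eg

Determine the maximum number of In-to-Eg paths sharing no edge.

Assign every edge capacity 1; by Menger, the answer equals the max flow.
Path In→Eg (+1); total 1.
Path In→R2→Eg (+1); total 2.
No residual In→Eg path; max flow = 2.
Certifying cut of size 2: {In→Eg, R2→Eg}.

2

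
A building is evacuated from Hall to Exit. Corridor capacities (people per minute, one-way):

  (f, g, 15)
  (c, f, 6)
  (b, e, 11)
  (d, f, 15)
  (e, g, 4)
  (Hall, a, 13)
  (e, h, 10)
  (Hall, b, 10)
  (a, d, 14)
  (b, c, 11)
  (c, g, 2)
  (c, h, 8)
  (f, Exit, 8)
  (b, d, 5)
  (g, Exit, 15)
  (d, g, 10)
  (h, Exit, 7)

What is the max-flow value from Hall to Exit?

Augment Hall→a→d→f→Exit: bottleneck 8, flow now 8.
Augment Hall→a→d→g→Exit: bottleneck 5, flow now 13.
Augment Hall→b→c→g→Exit: bottleneck 2, flow now 15.
Augment Hall→b→c→h→Exit: bottleneck 7, flow now 22.
Augment Hall→b→d→g→Exit: bottleneck 1, flow now 23.
No augmenting path remains; maximum flow = 23.
In the residual graph, reachable from Hall: {Hall}.
Min-cut edges: Hall→a (13), Hall→b (10); capacity 13 + 10 = 23.
This cut is saturated, so no flow can exceed 23.

23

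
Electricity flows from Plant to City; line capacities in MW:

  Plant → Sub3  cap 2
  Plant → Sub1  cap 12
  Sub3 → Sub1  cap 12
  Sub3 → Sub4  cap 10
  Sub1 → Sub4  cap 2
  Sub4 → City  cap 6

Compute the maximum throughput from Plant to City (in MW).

Augment Plant→Sub3→Sub4→City: bottleneck 2, flow now 2.
Augment Plant→Sub1→Sub4→City: bottleneck 2, flow now 4.
No augmenting path remains; maximum flow = 4.
In the residual graph, reachable from Plant: {Plant, Sub1}.
Min-cut edges: Plant→Sub3 (2), Sub1→Sub4 (2); capacity 2 + 2 = 4.
This cut is saturated, so no flow can exceed 4.

4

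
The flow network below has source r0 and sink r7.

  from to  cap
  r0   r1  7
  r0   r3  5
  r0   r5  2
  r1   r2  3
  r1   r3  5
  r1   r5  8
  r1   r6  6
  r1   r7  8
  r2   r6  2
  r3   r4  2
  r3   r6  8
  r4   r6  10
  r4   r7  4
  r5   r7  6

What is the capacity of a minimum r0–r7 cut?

Augment r0→r1→r7: bottleneck 7, flow now 7.
Augment r0→r5→r7: bottleneck 2, flow now 9.
Augment r0→r3→r4→r7: bottleneck 2, flow now 11.
No augmenting path remains; maximum flow = 11.
By max-flow min-cut, the minimum cut capacity equals the max flow.
In the residual graph, reachable from r0: {r0, r3, r6}.
Min-cut edges: r0→r1 (7), r0→r5 (2), r3→r4 (2); capacity 7 + 2 + 2 = 11.

11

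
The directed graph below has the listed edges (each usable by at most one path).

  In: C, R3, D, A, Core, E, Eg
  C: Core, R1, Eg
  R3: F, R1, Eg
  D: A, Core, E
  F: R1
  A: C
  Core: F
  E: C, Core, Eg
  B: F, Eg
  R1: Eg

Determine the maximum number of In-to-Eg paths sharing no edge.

Assign every edge capacity 1; by Menger, the answer equals the max flow.
Path In→Eg (+1); total 1.
Path In→C→Eg (+1); total 2.
Path In→R3→Eg (+1); total 3.
Path In→E→Eg (+1); total 4.
Path In→A→C→R1→Eg (+1); total 5.
No residual In→Eg path; max flow = 5.
Certifying cut of size 5: {C→Eg, E→Eg, In→Eg, In→R3, R1→Eg}.

5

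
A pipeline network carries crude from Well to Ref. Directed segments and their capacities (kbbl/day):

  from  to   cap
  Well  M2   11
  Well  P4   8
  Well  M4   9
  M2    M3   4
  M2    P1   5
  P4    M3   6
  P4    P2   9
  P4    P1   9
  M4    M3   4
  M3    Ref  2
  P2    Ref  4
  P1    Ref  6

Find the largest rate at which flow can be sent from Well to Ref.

Augment Well→M2→M3→Ref: bottleneck 2, flow now 2.
Augment Well→M2→P1→Ref: bottleneck 5, flow now 7.
Augment Well→P4→P2→Ref: bottleneck 4, flow now 11.
Augment Well→P4→P1→Ref: bottleneck 1, flow now 12.
No augmenting path remains; maximum flow = 12.
In the residual graph, reachable from Well: {Well, M2, P4, M4, M3, P2, P1}.
Min-cut edges: M3→Ref (2), P2→Ref (4), P1→Ref (6); capacity 2 + 4 + 6 = 12.
This cut is saturated, so no flow can exceed 12.

12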